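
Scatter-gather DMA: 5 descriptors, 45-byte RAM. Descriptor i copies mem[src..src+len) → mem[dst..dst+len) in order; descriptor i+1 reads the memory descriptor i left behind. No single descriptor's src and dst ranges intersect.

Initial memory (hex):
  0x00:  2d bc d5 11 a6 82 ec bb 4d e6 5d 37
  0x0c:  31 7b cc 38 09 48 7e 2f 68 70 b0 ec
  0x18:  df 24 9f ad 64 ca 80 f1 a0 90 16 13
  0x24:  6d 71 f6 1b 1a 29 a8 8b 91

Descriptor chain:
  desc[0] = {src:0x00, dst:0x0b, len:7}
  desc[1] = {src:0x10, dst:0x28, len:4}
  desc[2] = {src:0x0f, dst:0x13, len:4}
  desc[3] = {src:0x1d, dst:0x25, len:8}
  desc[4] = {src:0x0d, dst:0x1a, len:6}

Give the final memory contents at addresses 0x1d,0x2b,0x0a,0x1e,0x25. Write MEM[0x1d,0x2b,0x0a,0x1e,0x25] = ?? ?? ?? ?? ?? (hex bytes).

MEM[0x1d,0x2b,0x0a,0x1e,0x25] = 82 13 5d ec ca

D0: mem[0x0b..0x11] <- [2d bc d5 11 a6 82 ec]
D1: mem[0x28..0x2b] <- [82 ec 7e 2f]
D2: mem[0x13..0x16] <- [a6 82 ec 7e]
D3: mem[0x25..0x2c] <- [ca 80 f1 a0 90 16 13 6d]
D4: mem[0x1a..0x1f] <- [d5 11 a6 82 ec 7e]
query mem[0x1d]=0x82, mem[0x2b]=0x13, mem[0x0a]=0x5d, mem[0x1e]=0xec, mem[0x25]=0xca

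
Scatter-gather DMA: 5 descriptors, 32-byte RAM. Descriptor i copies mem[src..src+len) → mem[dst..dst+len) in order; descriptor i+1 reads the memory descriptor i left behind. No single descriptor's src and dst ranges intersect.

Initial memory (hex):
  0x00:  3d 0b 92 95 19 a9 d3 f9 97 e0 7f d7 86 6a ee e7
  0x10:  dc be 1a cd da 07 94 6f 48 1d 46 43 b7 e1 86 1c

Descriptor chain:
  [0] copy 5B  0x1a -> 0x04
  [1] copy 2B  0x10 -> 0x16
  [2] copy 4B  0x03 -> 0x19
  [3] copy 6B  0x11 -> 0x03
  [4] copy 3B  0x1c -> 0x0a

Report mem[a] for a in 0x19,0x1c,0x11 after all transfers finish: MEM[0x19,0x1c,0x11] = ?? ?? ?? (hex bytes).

MEM[0x19,0x1c,0x11] = 95 b7 be

D0: mem[0x04..0x08] <- [46 43 b7 e1 86]
D1: mem[0x16..0x17] <- [dc be]
D2: mem[0x19..0x1c] <- [95 46 43 b7]
D3: mem[0x03..0x08] <- [be 1a cd da 07 dc]
D4: mem[0x0a..0x0c] <- [b7 e1 86]
query mem[0x19]=0x95, mem[0x1c]=0xb7, mem[0x11]=0xbe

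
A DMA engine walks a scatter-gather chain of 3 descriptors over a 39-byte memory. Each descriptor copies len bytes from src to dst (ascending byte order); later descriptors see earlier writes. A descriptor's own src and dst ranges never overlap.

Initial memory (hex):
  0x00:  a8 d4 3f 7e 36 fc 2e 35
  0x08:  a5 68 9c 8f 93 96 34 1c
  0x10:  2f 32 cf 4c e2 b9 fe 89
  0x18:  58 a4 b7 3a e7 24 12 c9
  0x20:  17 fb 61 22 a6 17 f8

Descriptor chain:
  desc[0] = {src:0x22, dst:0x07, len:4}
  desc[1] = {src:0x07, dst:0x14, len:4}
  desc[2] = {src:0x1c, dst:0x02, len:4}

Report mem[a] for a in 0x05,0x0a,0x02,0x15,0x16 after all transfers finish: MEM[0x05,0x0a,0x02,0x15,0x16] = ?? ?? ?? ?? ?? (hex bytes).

MEM[0x05,0x0a,0x02,0x15,0x16] = c9 17 e7 22 a6

#0 dst[0x07+4] := {0x61,0x22,0xa6,0x17}
#1 dst[0x14+4] := {0x61,0x22,0xa6,0x17}
#2 dst[0x02+4] := {0xe7,0x24,0x12,0xc9}
query mem[0x05]=0xc9, mem[0x0a]=0x17, mem[0x02]=0xe7, mem[0x15]=0x22, mem[0x16]=0xa6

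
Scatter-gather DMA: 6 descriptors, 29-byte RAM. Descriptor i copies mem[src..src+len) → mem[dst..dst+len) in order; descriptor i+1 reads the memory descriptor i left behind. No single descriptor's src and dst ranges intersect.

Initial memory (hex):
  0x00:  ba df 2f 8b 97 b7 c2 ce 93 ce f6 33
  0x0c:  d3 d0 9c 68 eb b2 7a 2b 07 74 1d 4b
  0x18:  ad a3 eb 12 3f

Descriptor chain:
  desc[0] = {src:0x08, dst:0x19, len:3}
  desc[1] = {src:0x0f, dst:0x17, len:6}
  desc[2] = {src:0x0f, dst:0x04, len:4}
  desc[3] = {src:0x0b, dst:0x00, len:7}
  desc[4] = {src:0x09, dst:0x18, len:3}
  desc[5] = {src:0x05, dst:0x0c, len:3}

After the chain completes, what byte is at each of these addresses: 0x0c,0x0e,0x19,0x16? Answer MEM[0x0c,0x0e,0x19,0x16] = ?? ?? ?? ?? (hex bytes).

D0: mem[0x19..0x1b] <- [93 ce f6]
D1: mem[0x17..0x1c] <- [68 eb b2 7a 2b 07]
D2: mem[0x04..0x07] <- [68 eb b2 7a]
D3: mem[0x00..0x06] <- [33 d3 d0 9c 68 eb b2]
D4: mem[0x18..0x1a] <- [ce f6 33]
D5: mem[0x0c..0x0e] <- [eb b2 7a]
query mem[0x0c]=0xeb, mem[0x0e]=0x7a, mem[0x19]=0xf6, mem[0x16]=0x1d

MEM[0x0c,0x0e,0x19,0x16] = eb 7a f6 1d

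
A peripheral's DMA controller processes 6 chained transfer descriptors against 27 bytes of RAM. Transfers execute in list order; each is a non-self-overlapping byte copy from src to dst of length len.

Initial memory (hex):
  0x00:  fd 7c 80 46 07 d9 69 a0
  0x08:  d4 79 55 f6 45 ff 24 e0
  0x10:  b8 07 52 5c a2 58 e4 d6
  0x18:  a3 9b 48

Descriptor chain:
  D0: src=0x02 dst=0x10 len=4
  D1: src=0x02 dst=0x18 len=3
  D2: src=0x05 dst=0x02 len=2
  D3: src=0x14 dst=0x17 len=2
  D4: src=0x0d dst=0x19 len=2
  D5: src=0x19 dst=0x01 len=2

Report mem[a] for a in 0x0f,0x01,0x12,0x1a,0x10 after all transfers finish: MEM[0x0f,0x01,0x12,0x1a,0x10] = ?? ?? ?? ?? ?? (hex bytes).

MEM[0x0f,0x01,0x12,0x1a,0x10] = e0 ff 07 24 80

  after D0: wrote 4B at 0x10 = 804607d9
  after D1: wrote 3B at 0x18 = 804607
  after D2: wrote 2B at 0x02 = d969
  after D3: wrote 2B at 0x17 = a258
  after D4: wrote 2B at 0x19 = ff24
  after D5: wrote 2B at 0x01 = ff24
query mem[0x0f]=0xe0, mem[0x01]=0xff, mem[0x12]=0x07, mem[0x1a]=0x24, mem[0x10]=0x80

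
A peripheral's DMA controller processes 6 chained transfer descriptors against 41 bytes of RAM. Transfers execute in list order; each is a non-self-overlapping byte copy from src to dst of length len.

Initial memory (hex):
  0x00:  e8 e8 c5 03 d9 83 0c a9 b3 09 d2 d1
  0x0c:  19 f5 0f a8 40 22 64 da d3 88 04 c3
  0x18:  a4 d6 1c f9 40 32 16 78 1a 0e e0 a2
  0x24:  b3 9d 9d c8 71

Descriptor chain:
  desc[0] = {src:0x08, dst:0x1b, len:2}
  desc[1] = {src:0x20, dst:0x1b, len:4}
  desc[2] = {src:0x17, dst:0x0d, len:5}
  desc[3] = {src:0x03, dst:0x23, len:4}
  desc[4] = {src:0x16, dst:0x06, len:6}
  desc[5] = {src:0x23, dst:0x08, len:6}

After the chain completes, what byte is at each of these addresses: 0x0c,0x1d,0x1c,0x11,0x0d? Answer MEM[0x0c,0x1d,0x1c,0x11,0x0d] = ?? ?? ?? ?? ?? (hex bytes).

MEM[0x0c,0x1d,0x1c,0x11,0x0d] = c8 e0 0e 1a 71

D0: mem[0x1b..0x1c] <- [b3 09]
D1: mem[0x1b..0x1e] <- [1a 0e e0 a2]
D2: mem[0x0d..0x11] <- [c3 a4 d6 1c 1a]
D3: mem[0x23..0x26] <- [03 d9 83 0c]
D4: mem[0x06..0x0b] <- [04 c3 a4 d6 1c 1a]
D5: mem[0x08..0x0d] <- [03 d9 83 0c c8 71]
query mem[0x0c]=0xc8, mem[0x1d]=0xe0, mem[0x1c]=0x0e, mem[0x11]=0x1a, mem[0x0d]=0x71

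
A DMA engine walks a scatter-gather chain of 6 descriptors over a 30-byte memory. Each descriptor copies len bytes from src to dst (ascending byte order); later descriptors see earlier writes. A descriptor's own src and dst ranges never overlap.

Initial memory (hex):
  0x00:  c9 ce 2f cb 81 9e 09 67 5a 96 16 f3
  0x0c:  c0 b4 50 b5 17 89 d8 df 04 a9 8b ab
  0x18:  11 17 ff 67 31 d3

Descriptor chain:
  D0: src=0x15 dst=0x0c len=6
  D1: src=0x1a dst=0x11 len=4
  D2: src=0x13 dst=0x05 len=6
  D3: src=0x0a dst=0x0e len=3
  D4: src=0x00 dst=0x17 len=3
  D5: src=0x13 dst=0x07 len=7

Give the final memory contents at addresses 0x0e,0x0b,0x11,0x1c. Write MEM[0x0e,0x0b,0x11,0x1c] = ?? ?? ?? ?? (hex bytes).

MEM[0x0e,0x0b,0x11,0x1c] = 11 c9 ff 31

#0 dst[0x0c+6] := {0xa9,0x8b,0xab,0x11,0x17,0xff}
#1 dst[0x11+4] := {0xff,0x67,0x31,0xd3}
#2 dst[0x05+6] := {0x31,0xd3,0xa9,0x8b,0xab,0x11}
#3 dst[0x0e+3] := {0x11,0xf3,0xa9}
#4 dst[0x17+3] := {0xc9,0xce,0x2f}
#5 dst[0x07+7] := {0x31,0xd3,0xa9,0x8b,0xc9,0xce,0x2f}
query mem[0x0e]=0x11, mem[0x0b]=0xc9, mem[0x11]=0xff, mem[0x1c]=0x31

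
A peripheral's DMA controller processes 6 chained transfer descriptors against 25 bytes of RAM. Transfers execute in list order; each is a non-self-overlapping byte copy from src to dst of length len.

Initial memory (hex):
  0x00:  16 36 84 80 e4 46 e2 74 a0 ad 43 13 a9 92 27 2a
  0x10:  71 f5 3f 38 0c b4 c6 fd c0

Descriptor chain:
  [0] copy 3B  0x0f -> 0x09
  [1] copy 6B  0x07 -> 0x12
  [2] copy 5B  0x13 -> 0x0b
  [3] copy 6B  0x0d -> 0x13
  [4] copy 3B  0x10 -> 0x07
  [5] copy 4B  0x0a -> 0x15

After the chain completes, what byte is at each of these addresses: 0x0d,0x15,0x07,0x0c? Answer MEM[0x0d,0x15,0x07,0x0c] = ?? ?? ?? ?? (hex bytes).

MEM[0x0d,0x15,0x07,0x0c] = 71 71 71 2a

D0: mem[0x09..0x0b] <- [2a 71 f5]
D1: mem[0x12..0x17] <- [74 a0 2a 71 f5 a9]
D2: mem[0x0b..0x0f] <- [a0 2a 71 f5 a9]
D3: mem[0x13..0x18] <- [71 f5 a9 71 f5 74]
D4: mem[0x07..0x09] <- [71 f5 74]
D5: mem[0x15..0x18] <- [71 a0 2a 71]
query mem[0x0d]=0x71, mem[0x15]=0x71, mem[0x07]=0x71, mem[0x0c]=0x2a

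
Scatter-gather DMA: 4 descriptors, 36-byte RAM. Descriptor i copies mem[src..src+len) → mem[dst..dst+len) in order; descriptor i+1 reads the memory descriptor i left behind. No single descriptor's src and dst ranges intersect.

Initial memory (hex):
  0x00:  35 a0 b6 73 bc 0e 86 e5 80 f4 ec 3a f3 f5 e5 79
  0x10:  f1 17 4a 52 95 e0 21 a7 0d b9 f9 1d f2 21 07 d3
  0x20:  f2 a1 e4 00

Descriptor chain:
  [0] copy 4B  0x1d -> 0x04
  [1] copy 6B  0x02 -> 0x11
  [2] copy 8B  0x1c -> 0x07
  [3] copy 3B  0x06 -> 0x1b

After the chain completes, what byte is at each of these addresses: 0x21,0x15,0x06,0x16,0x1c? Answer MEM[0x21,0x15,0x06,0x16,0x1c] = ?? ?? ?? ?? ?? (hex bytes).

MEM[0x21,0x15,0x06,0x16,0x1c] = a1 d3 d3 f2 f2

#0 dst[0x04+4] := {0x21,0x07,0xd3,0xf2}
#1 dst[0x11+6] := {0xb6,0x73,0x21,0x07,0xd3,0xf2}
#2 dst[0x07+8] := {0xf2,0x21,0x07,0xd3,0xf2,0xa1,0xe4,0x00}
#3 dst[0x1b+3] := {0xd3,0xf2,0x21}
query mem[0x21]=0xa1, mem[0x15]=0xd3, mem[0x06]=0xd3, mem[0x16]=0xf2, mem[0x1c]=0xf2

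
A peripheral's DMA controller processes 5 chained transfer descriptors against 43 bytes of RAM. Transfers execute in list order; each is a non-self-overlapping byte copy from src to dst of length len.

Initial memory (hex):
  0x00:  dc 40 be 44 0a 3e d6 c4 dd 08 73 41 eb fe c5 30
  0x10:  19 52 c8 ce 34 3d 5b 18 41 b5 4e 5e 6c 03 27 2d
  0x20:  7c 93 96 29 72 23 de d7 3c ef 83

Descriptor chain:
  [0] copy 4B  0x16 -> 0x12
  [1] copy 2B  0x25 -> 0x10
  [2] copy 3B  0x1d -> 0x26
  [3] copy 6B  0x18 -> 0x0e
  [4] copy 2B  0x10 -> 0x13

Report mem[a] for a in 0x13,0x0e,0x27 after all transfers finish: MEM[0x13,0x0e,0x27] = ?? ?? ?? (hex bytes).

#0 dst[0x12+4] := {0x5b,0x18,0x41,0xb5}
#1 dst[0x10+2] := {0x23,0xde}
#2 dst[0x26+3] := {0x03,0x27,0x2d}
#3 dst[0x0e+6] := {0x41,0xb5,0x4e,0x5e,0x6c,0x03}
#4 dst[0x13+2] := {0x4e,0x5e}
query mem[0x13]=0x4e, mem[0x0e]=0x41, mem[0x27]=0x27

MEM[0x13,0x0e,0x27] = 4e 41 27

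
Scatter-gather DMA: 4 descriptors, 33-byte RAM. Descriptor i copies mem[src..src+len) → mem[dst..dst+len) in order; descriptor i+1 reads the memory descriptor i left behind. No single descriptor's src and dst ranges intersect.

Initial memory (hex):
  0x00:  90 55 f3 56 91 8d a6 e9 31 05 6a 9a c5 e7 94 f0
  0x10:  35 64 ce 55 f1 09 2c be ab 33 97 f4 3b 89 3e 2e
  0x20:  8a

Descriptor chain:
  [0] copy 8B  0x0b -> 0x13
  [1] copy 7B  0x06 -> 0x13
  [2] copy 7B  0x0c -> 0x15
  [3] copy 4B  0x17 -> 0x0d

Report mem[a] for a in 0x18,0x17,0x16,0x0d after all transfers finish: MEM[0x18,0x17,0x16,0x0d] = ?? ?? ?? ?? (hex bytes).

MEM[0x18,0x17,0x16,0x0d] = f0 94 e7 94

#0 dst[0x13+8] := {0x9a,0xc5,0xe7,0x94,0xf0,0x35,0x64,0xce}
#1 dst[0x13+7] := {0xa6,0xe9,0x31,0x05,0x6a,0x9a,0xc5}
#2 dst[0x15+7] := {0xc5,0xe7,0x94,0xf0,0x35,0x64,0xce}
#3 dst[0x0d+4] := {0x94,0xf0,0x35,0x64}
query mem[0x18]=0xf0, mem[0x17]=0x94, mem[0x16]=0xe7, mem[0x0d]=0x94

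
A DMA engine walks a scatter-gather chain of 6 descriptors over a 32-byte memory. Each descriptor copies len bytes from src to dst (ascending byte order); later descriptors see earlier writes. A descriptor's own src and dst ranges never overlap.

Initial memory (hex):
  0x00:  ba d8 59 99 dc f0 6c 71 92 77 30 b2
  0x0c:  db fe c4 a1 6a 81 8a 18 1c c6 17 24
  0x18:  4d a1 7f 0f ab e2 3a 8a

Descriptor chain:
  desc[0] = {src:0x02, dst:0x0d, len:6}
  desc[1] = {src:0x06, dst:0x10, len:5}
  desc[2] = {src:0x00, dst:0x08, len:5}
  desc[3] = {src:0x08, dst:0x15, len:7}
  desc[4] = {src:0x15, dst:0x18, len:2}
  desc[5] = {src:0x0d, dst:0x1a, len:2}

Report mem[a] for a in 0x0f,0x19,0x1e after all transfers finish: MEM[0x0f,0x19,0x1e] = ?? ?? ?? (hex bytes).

MEM[0x0f,0x19,0x1e] = dc d8 3a

#0 dst[0x0d+6] := {0x59,0x99,0xdc,0xf0,0x6c,0x71}
#1 dst[0x10+5] := {0x6c,0x71,0x92,0x77,0x30}
#2 dst[0x08+5] := {0xba,0xd8,0x59,0x99,0xdc}
#3 dst[0x15+7] := {0xba,0xd8,0x59,0x99,0xdc,0x59,0x99}
#4 dst[0x18+2] := {0xba,0xd8}
#5 dst[0x1a+2] := {0x59,0x99}
query mem[0x0f]=0xdc, mem[0x19]=0xd8, mem[0x1e]=0x3a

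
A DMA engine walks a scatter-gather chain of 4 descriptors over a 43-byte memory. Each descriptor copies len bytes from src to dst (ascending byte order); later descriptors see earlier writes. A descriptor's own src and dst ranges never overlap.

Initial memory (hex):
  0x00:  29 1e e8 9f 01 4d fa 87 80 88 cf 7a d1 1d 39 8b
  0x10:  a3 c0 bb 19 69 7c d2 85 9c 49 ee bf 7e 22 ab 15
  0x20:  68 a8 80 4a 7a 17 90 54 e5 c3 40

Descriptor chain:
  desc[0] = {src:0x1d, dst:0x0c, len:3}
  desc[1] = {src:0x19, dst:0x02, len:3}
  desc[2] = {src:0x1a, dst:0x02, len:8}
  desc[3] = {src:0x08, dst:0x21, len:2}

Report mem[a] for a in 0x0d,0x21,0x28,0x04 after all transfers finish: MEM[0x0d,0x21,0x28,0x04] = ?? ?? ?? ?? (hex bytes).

  after D0: wrote 3B at 0x0c = 22ab15
  after D1: wrote 3B at 0x02 = 49eebf
  after D2: wrote 8B at 0x02 = eebf7e22ab1568a8
  after D3: wrote 2B at 0x21 = 68a8
query mem[0x0d]=0xab, mem[0x21]=0x68, mem[0x28]=0xe5, mem[0x04]=0x7e

MEM[0x0d,0x21,0x28,0x04] = ab 68 e5 7e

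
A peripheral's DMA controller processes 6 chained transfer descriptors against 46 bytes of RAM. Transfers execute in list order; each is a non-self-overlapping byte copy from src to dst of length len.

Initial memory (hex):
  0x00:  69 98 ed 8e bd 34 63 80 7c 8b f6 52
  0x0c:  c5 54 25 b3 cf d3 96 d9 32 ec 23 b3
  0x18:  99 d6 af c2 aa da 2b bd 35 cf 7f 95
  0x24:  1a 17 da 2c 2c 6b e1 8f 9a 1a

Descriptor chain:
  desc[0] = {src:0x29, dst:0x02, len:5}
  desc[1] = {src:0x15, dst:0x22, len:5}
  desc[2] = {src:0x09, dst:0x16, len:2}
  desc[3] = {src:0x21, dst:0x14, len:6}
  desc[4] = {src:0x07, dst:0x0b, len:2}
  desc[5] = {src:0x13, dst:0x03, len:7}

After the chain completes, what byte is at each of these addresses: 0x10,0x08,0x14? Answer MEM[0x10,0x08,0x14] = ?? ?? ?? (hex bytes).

MEM[0x10,0x08,0x14] = cf 99 cf

  after D0: wrote 5B at 0x02 = 6be18f9a1a
  after D1: wrote 5B at 0x22 = ec23b399d6
  after D2: wrote 2B at 0x16 = 8bf6
  after D3: wrote 6B at 0x14 = cfec23b399d6
  after D4: wrote 2B at 0x0b = 807c
  after D5: wrote 7B at 0x03 = d9cfec23b399d6
query mem[0x10]=0xcf, mem[0x08]=0x99, mem[0x14]=0xcf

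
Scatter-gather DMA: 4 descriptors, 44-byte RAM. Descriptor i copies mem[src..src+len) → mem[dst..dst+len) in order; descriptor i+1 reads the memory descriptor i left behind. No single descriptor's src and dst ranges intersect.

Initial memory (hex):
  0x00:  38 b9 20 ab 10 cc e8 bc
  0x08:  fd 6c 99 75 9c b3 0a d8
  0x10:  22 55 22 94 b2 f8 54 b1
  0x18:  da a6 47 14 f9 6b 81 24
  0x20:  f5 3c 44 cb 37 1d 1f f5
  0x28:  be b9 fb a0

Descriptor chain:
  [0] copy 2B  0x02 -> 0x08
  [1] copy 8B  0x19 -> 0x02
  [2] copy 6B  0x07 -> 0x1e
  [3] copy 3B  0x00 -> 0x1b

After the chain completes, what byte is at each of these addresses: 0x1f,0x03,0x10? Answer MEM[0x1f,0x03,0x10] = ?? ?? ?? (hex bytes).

#0 dst[0x08+2] := {0x20,0xab}
#1 dst[0x02+8] := {0xa6,0x47,0x14,0xf9,0x6b,0x81,0x24,0xf5}
#2 dst[0x1e+6] := {0x81,0x24,0xf5,0x99,0x75,0x9c}
#3 dst[0x1b+3] := {0x38,0xb9,0xa6}
query mem[0x1f]=0x24, mem[0x03]=0x47, mem[0x10]=0x22

MEM[0x1f,0x03,0x10] = 24 47 22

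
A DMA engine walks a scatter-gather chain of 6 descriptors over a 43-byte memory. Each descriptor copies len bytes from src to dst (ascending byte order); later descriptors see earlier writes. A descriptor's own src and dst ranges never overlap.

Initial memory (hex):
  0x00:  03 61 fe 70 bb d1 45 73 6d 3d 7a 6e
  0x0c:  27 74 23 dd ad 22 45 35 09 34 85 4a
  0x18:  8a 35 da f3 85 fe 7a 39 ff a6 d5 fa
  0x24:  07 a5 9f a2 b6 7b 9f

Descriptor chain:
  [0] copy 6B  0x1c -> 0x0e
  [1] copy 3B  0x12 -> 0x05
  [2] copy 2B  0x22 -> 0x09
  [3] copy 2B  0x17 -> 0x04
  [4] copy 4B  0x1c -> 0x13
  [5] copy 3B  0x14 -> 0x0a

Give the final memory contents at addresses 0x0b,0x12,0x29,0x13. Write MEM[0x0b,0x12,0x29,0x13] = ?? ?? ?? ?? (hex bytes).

MEM[0x0b,0x12,0x29,0x13] = 7a ff 7b 85

[0] 0x1c->0x0e len=6 : 85 fe 7a 39 ff a6
[1] 0x12->0x05 len=3 : ff a6 09
[2] 0x22->0x09 len=2 : d5 fa
[3] 0x17->0x04 len=2 : 4a 8a
[4] 0x1c->0x13 len=4 : 85 fe 7a 39
[5] 0x14->0x0a len=3 : fe 7a 39
query mem[0x0b]=0x7a, mem[0x12]=0xff, mem[0x29]=0x7b, mem[0x13]=0x85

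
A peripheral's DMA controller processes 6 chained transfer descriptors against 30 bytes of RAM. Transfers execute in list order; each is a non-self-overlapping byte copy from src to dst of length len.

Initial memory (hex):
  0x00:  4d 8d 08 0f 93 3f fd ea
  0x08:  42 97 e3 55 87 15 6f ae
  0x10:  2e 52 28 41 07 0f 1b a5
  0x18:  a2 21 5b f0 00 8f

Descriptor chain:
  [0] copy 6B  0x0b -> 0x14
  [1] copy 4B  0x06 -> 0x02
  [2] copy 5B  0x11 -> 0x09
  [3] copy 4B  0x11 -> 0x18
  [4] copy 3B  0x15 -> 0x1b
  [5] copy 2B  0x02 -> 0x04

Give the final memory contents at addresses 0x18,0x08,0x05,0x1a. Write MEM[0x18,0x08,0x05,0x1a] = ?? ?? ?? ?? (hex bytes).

  after D0: wrote 6B at 0x14 = 5587156fae2e
  after D1: wrote 4B at 0x02 = fdea4297
  after D2: wrote 5B at 0x09 = 5228415587
  after D3: wrote 4B at 0x18 = 52284155
  after D4: wrote 3B at 0x1b = 87156f
  after D5: wrote 2B at 0x04 = fdea
query mem[0x18]=0x52, mem[0x08]=0x42, mem[0x05]=0xea, mem[0x1a]=0x41

MEM[0x18,0x08,0x05,0x1a] = 52 42 ea 41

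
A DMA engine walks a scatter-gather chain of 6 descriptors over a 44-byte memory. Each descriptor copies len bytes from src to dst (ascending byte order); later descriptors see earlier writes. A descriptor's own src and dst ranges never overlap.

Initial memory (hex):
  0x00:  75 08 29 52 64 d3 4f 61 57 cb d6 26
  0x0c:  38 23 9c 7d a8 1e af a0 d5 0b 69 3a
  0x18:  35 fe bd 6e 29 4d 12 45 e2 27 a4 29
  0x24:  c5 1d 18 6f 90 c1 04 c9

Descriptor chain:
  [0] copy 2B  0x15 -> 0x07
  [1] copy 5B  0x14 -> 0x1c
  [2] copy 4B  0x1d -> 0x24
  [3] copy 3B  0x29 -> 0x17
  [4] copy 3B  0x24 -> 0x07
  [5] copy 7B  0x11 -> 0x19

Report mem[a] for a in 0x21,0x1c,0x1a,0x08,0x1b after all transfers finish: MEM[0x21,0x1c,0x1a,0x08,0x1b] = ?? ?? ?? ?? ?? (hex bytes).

#0 dst[0x07+2] := {0x0b,0x69}
#1 dst[0x1c+5] := {0xd5,0x0b,0x69,0x3a,0x35}
#2 dst[0x24+4] := {0x0b,0x69,0x3a,0x35}
#3 dst[0x17+3] := {0xc1,0x04,0xc9}
#4 dst[0x07+3] := {0x0b,0x69,0x3a}
#5 dst[0x19+7] := {0x1e,0xaf,0xa0,0xd5,0x0b,0x69,0xc1}
query mem[0x21]=0x27, mem[0x1c]=0xd5, mem[0x1a]=0xaf, mem[0x08]=0x69, mem[0x1b]=0xa0

MEM[0x21,0x1c,0x1a,0x08,0x1b] = 27 d5 af 69 a0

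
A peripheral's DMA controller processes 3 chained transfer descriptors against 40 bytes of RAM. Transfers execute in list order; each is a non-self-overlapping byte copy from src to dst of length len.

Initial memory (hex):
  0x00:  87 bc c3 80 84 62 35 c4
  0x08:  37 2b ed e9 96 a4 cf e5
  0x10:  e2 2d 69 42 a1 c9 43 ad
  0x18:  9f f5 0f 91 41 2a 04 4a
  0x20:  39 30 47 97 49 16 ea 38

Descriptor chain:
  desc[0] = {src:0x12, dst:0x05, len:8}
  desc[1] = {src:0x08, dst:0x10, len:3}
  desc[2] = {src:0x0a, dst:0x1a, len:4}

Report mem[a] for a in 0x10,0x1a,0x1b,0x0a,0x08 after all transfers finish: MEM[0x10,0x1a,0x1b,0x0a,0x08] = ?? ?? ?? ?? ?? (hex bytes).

MEM[0x10,0x1a,0x1b,0x0a,0x08] = c9 ad 9f ad c9

  after D0: wrote 8B at 0x05 = 6942a1c943ad9ff5
  after D1: wrote 3B at 0x10 = c943ad
  after D2: wrote 4B at 0x1a = ad9ff5a4
query mem[0x10]=0xc9, mem[0x1a]=0xad, mem[0x1b]=0x9f, mem[0x0a]=0xad, mem[0x08]=0xc9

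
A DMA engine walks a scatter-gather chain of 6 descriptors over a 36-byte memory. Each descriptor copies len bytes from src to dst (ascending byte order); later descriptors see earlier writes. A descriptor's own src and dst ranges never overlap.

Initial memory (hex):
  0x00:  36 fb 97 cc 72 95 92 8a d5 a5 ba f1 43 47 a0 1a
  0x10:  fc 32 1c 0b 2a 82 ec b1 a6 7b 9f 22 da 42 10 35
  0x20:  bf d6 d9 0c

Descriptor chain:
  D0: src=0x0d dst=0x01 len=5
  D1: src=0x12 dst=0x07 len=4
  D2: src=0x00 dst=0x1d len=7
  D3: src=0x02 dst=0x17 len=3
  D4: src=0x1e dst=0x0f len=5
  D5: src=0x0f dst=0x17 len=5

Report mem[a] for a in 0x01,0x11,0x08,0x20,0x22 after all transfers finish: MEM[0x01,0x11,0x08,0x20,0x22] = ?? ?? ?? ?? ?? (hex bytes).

#0 dst[0x01+5] := {0x47,0xa0,0x1a,0xfc,0x32}
#1 dst[0x07+4] := {0x1c,0x0b,0x2a,0x82}
#2 dst[0x1d+7] := {0x36,0x47,0xa0,0x1a,0xfc,0x32,0x92}
#3 dst[0x17+3] := {0xa0,0x1a,0xfc}
#4 dst[0x0f+5] := {0x47,0xa0,0x1a,0xfc,0x32}
#5 dst[0x17+5] := {0x47,0xa0,0x1a,0xfc,0x32}
query mem[0x01]=0x47, mem[0x11]=0x1a, mem[0x08]=0x0b, mem[0x20]=0x1a, mem[0x22]=0x32

MEM[0x01,0x11,0x08,0x20,0x22] = 47 1a 0b 1a 32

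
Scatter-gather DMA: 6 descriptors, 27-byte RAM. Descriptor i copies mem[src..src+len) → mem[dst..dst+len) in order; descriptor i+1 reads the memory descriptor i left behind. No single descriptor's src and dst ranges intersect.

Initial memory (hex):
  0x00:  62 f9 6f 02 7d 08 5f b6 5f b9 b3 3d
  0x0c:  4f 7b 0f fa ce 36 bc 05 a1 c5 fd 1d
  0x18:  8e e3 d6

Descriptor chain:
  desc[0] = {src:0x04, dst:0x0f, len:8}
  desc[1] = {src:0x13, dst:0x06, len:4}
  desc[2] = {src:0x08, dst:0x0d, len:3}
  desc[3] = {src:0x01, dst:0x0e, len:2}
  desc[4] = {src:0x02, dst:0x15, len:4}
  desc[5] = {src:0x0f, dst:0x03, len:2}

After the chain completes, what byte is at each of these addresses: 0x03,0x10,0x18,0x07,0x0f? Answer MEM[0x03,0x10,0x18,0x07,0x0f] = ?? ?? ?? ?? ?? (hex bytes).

MEM[0x03,0x10,0x18,0x07,0x0f] = 6f 08 08 b9 6f

#0 dst[0x0f+8] := {0x7d,0x08,0x5f,0xb6,0x5f,0xb9,0xb3,0x3d}
#1 dst[0x06+4] := {0x5f,0xb9,0xb3,0x3d}
#2 dst[0x0d+3] := {0xb3,0x3d,0xb3}
#3 dst[0x0e+2] := {0xf9,0x6f}
#4 dst[0x15+4] := {0x6f,0x02,0x7d,0x08}
#5 dst[0x03+2] := {0x6f,0x08}
query mem[0x03]=0x6f, mem[0x10]=0x08, mem[0x18]=0x08, mem[0x07]=0xb9, mem[0x0f]=0x6f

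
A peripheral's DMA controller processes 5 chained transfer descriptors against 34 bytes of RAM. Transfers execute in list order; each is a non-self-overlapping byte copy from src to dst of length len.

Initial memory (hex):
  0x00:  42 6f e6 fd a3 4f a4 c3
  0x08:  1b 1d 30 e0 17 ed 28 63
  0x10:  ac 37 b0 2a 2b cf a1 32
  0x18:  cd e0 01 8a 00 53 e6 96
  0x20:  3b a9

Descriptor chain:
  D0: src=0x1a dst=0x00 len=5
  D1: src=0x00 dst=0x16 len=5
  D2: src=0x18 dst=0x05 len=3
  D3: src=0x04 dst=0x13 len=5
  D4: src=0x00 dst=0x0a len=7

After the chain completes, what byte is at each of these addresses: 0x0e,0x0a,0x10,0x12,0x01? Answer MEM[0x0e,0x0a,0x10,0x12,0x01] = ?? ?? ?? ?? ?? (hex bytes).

[0] 0x1a->0x00 len=5 : 01 8a 00 53 e6
[1] 0x00->0x16 len=5 : 01 8a 00 53 e6
[2] 0x18->0x05 len=3 : 00 53 e6
[3] 0x04->0x13 len=5 : e6 00 53 e6 1b
[4] 0x00->0x0a len=7 : 01 8a 00 53 e6 00 53
query mem[0x0e]=0xe6, mem[0x0a]=0x01, mem[0x10]=0x53, mem[0x12]=0xb0, mem[0x01]=0x8a

MEM[0x0e,0x0a,0x10,0x12,0x01] = e6 01 53 b0 8a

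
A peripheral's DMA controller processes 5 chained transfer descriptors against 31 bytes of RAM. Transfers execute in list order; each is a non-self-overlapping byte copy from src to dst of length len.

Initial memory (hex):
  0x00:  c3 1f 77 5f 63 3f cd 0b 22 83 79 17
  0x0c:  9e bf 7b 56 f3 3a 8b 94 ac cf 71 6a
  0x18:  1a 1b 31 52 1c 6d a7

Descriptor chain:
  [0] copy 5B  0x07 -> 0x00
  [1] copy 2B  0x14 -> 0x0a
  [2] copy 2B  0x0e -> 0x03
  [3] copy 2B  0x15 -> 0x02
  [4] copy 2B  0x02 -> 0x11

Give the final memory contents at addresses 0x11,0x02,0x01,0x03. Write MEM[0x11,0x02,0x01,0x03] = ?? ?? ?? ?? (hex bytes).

[0] 0x07->0x00 len=5 : 0b 22 83 79 17
[1] 0x14->0x0a len=2 : ac cf
[2] 0x0e->0x03 len=2 : 7b 56
[3] 0x15->0x02 len=2 : cf 71
[4] 0x02->0x11 len=2 : cf 71
query mem[0x11]=0xcf, mem[0x02]=0xcf, mem[0x01]=0x22, mem[0x03]=0x71

MEM[0x11,0x02,0x01,0x03] = cf cf 22 71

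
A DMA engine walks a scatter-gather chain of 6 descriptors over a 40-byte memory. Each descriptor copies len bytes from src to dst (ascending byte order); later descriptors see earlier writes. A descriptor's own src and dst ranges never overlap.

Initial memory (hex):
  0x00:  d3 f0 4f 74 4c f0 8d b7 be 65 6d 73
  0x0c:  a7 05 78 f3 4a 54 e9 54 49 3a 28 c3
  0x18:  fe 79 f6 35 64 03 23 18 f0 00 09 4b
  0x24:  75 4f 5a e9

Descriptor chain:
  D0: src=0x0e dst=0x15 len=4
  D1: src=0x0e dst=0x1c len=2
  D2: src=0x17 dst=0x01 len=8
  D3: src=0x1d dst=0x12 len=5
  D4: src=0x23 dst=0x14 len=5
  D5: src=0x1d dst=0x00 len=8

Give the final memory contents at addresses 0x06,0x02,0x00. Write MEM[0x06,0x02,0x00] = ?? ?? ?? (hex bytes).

MEM[0x06,0x02,0x00] = 4b 18 f3

#0 dst[0x15+4] := {0x78,0xf3,0x4a,0x54}
#1 dst[0x1c+2] := {0x78,0xf3}
#2 dst[0x01+8] := {0x4a,0x54,0x79,0xf6,0x35,0x78,0xf3,0x23}
#3 dst[0x12+5] := {0xf3,0x23,0x18,0xf0,0x00}
#4 dst[0x14+5] := {0x4b,0x75,0x4f,0x5a,0xe9}
#5 dst[0x00+8] := {0xf3,0x23,0x18,0xf0,0x00,0x09,0x4b,0x75}
query mem[0x06]=0x4b, mem[0x02]=0x18, mem[0x00]=0xf3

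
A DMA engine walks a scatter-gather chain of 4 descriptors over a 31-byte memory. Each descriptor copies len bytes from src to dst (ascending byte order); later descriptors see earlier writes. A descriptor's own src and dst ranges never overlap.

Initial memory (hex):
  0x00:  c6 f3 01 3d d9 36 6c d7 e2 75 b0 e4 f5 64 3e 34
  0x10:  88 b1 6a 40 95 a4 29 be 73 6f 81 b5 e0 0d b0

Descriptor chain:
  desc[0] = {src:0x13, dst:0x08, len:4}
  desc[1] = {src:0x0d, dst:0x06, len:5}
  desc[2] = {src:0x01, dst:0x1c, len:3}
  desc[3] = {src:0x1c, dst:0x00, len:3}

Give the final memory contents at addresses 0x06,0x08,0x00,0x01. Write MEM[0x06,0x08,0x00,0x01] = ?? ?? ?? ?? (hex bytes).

MEM[0x06,0x08,0x00,0x01] = 64 34 f3 01

  after D0: wrote 4B at 0x08 = 4095a429
  after D1: wrote 5B at 0x06 = 643e3488b1
  after D2: wrote 3B at 0x1c = f3013d
  after D3: wrote 3B at 0x00 = f3013d
query mem[0x06]=0x64, mem[0x08]=0x34, mem[0x00]=0xf3, mem[0x01]=0x01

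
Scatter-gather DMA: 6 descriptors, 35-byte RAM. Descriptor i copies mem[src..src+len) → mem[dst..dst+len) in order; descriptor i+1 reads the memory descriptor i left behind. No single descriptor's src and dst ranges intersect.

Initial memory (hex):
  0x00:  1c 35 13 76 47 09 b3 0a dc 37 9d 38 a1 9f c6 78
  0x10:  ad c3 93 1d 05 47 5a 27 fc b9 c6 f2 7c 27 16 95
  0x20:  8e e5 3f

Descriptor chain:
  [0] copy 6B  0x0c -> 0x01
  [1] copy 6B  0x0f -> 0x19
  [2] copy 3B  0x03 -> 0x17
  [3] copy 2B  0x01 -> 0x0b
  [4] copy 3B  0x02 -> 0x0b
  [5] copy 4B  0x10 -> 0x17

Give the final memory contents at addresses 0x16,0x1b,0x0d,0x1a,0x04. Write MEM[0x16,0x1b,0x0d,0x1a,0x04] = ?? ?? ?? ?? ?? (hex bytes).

#0 dst[0x01+6] := {0xa1,0x9f,0xc6,0x78,0xad,0xc3}
#1 dst[0x19+6] := {0x78,0xad,0xc3,0x93,0x1d,0x05}
#2 dst[0x17+3] := {0xc6,0x78,0xad}
#3 dst[0x0b+2] := {0xa1,0x9f}
#4 dst[0x0b+3] := {0x9f,0xc6,0x78}
#5 dst[0x17+4] := {0xad,0xc3,0x93,0x1d}
query mem[0x16]=0x5a, mem[0x1b]=0xc3, mem[0x0d]=0x78, mem[0x1a]=0x1d, mem[0x04]=0x78

MEM[0x16,0x1b,0x0d,0x1a,0x04] = 5a c3 78 1d 78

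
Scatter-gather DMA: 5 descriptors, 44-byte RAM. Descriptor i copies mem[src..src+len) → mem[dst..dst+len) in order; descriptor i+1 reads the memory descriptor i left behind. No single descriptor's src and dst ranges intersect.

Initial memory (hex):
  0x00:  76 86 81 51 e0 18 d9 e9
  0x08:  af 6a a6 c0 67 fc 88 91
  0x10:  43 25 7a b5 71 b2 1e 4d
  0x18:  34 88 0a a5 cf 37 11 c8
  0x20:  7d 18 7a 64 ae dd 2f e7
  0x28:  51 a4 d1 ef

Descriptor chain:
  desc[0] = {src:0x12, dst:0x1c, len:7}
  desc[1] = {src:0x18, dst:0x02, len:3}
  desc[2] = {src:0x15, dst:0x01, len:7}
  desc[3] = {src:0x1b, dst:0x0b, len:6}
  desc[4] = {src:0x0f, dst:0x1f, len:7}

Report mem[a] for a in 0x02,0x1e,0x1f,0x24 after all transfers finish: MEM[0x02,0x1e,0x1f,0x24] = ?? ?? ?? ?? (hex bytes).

MEM[0x02,0x1e,0x1f,0x24] = 1e 71 b2 71

[0] 0x12->0x1c len=7 : 7a b5 71 b2 1e 4d 34
[1] 0x18->0x02 len=3 : 34 88 0a
[2] 0x15->0x01 len=7 : b2 1e 4d 34 88 0a a5
[3] 0x1b->0x0b len=6 : a5 7a b5 71 b2 1e
[4] 0x0f->0x1f len=7 : b2 1e 25 7a b5 71 b2
query mem[0x02]=0x1e, mem[0x1e]=0x71, mem[0x1f]=0xb2, mem[0x24]=0x71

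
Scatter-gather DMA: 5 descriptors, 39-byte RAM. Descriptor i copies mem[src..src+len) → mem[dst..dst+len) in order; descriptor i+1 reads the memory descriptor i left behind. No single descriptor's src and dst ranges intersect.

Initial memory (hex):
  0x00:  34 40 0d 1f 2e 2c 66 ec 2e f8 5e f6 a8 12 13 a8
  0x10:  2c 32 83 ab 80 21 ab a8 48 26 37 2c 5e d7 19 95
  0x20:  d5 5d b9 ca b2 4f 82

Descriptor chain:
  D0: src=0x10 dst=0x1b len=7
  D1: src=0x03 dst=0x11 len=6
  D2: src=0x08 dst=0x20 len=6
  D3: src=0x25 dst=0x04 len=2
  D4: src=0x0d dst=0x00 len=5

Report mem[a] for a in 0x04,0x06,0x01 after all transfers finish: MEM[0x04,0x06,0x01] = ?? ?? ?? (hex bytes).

MEM[0x04,0x06,0x01] = 1f 66 13

D0: mem[0x1b..0x21] <- [2c 32 83 ab 80 21 ab]
D1: mem[0x11..0x16] <- [1f 2e 2c 66 ec 2e]
D2: mem[0x20..0x25] <- [2e f8 5e f6 a8 12]
D3: mem[0x04..0x05] <- [12 82]
D4: mem[0x00..0x04] <- [12 13 a8 2c 1f]
query mem[0x04]=0x1f, mem[0x06]=0x66, mem[0x01]=0x13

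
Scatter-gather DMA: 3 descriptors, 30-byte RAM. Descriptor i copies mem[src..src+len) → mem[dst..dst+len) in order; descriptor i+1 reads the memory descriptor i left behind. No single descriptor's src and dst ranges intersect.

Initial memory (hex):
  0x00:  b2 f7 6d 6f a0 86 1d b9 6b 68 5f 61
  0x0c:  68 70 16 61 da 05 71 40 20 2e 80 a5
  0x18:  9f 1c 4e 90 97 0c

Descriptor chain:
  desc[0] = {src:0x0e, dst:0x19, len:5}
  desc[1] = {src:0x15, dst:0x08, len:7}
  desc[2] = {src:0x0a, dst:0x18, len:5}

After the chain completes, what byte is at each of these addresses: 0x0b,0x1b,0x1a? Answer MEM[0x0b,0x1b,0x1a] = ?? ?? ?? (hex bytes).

MEM[0x0b,0x1b,0x1a] = 9f 61 16

#0 dst[0x19+5] := {0x16,0x61,0xda,0x05,0x71}
#1 dst[0x08+7] := {0x2e,0x80,0xa5,0x9f,0x16,0x61,0xda}
#2 dst[0x18+5] := {0xa5,0x9f,0x16,0x61,0xda}
query mem[0x0b]=0x9f, mem[0x1b]=0x61, mem[0x1a]=0x16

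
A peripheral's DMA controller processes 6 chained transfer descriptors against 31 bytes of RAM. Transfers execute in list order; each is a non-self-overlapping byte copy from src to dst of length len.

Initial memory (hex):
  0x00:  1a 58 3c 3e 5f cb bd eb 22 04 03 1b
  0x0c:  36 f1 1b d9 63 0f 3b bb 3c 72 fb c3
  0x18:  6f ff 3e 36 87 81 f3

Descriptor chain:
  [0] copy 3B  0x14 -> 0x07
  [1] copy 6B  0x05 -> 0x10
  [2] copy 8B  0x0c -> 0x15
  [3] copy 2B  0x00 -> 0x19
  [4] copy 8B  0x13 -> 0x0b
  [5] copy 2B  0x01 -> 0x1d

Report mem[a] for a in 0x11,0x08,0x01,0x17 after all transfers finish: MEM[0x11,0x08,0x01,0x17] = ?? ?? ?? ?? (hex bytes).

  after D0: wrote 3B at 0x07 = 3c72fb
  after D1: wrote 6B at 0x10 = cbbd3c72fb03
  after D2: wrote 8B at 0x15 = 36f11bd9cbbd3c72
  after D3: wrote 2B at 0x19 = 1a58
  after D4: wrote 8B at 0x0b = 72fb36f11bd91a58
  after D5: wrote 2B at 0x1d = 583c
query mem[0x11]=0x1a, mem[0x08]=0x72, mem[0x01]=0x58, mem[0x17]=0x1b

MEM[0x11,0x08,0x01,0x17] = 1a 72 58 1b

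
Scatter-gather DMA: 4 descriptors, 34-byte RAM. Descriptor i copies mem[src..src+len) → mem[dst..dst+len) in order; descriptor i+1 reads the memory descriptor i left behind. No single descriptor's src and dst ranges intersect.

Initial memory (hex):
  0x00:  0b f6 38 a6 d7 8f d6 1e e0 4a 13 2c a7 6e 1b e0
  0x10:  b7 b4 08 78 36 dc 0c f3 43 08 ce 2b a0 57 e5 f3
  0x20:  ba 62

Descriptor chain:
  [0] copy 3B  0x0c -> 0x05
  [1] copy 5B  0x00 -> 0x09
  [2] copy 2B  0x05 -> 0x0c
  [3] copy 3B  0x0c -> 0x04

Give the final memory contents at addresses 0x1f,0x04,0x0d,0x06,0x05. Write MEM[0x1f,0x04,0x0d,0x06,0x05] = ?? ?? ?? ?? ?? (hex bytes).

MEM[0x1f,0x04,0x0d,0x06,0x05] = f3 a7 6e 1b 6e

D0: mem[0x05..0x07] <- [a7 6e 1b]
D1: mem[0x09..0x0d] <- [0b f6 38 a6 d7]
D2: mem[0x0c..0x0d] <- [a7 6e]
D3: mem[0x04..0x06] <- [a7 6e 1b]
query mem[0x1f]=0xf3, mem[0x04]=0xa7, mem[0x0d]=0x6e, mem[0x06]=0x1b, mem[0x05]=0x6e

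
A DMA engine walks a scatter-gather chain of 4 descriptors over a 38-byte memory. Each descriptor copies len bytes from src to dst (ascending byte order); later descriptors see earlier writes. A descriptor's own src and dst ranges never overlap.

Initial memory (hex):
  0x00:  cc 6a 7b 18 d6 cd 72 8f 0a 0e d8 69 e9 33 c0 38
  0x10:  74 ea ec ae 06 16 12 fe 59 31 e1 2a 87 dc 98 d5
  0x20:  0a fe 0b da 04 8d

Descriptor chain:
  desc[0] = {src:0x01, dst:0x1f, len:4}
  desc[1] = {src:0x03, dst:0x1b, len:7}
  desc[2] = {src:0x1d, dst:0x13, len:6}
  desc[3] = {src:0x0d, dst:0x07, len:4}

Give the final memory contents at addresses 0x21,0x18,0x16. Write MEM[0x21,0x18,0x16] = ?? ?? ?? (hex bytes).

[0] 0x01->0x1f len=4 : 6a 7b 18 d6
[1] 0x03->0x1b len=7 : 18 d6 cd 72 8f 0a 0e
[2] 0x1d->0x13 len=6 : cd 72 8f 0a 0e d6
[3] 0x0d->0x07 len=4 : 33 c0 38 74
query mem[0x21]=0x0e, mem[0x18]=0xd6, mem[0x16]=0x0a

MEM[0x21,0x18,0x16] = 0e d6 0a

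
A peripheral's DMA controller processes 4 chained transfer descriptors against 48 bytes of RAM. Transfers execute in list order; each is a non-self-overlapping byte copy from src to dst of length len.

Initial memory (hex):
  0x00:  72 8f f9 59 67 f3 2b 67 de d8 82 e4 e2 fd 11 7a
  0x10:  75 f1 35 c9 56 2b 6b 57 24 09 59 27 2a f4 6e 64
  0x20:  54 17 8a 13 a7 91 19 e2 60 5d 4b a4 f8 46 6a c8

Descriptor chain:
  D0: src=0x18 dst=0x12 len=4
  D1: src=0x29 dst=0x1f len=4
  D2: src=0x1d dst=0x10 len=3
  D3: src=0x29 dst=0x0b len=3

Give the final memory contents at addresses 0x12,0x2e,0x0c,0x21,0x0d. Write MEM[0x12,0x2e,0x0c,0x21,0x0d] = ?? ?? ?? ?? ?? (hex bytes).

MEM[0x12,0x2e,0x0c,0x21,0x0d] = 5d 6a 4b a4 a4

  after D0: wrote 4B at 0x12 = 24095927
  after D1: wrote 4B at 0x1f = 5d4ba4f8
  after D2: wrote 3B at 0x10 = f46e5d
  after D3: wrote 3B at 0x0b = 5d4ba4
query mem[0x12]=0x5d, mem[0x2e]=0x6a, mem[0x0c]=0x4b, mem[0x21]=0xa4, mem[0x0d]=0xa4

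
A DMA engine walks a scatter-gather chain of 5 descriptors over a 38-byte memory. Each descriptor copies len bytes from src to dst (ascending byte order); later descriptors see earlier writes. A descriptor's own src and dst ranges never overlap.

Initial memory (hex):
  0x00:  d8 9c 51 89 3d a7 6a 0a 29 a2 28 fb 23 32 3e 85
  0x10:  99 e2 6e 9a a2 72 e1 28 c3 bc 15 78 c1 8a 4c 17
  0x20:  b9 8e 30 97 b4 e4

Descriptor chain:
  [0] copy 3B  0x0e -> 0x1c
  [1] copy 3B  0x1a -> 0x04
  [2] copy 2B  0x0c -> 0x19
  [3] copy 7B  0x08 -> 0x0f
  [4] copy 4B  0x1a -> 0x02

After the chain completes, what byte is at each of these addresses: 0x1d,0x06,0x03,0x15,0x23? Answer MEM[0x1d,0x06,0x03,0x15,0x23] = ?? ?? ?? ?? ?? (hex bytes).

MEM[0x1d,0x06,0x03,0x15,0x23] = 85 3e 78 3e 97

[0] 0x0e->0x1c len=3 : 3e 85 99
[1] 0x1a->0x04 len=3 : 15 78 3e
[2] 0x0c->0x19 len=2 : 23 32
[3] 0x08->0x0f len=7 : 29 a2 28 fb 23 32 3e
[4] 0x1a->0x02 len=4 : 32 78 3e 85
query mem[0x1d]=0x85, mem[0x06]=0x3e, mem[0x03]=0x78, mem[0x15]=0x3e, mem[0x23]=0x97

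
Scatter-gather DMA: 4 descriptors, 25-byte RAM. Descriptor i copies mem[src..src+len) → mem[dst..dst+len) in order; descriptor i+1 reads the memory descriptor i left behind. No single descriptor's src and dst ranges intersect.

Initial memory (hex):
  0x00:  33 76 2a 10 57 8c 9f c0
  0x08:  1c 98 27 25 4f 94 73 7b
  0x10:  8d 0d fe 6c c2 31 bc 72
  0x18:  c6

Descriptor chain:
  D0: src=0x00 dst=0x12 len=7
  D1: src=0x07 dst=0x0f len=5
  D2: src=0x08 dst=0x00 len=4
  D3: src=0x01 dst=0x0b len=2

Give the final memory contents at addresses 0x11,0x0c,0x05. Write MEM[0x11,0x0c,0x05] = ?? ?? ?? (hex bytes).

MEM[0x11,0x0c,0x05] = 98 27 8c

D0: mem[0x12..0x18] <- [33 76 2a 10 57 8c 9f]
D1: mem[0x0f..0x13] <- [c0 1c 98 27 25]
D2: mem[0x00..0x03] <- [1c 98 27 25]
D3: mem[0x0b..0x0c] <- [98 27]
query mem[0x11]=0x98, mem[0x0c]=0x27, mem[0x05]=0x8c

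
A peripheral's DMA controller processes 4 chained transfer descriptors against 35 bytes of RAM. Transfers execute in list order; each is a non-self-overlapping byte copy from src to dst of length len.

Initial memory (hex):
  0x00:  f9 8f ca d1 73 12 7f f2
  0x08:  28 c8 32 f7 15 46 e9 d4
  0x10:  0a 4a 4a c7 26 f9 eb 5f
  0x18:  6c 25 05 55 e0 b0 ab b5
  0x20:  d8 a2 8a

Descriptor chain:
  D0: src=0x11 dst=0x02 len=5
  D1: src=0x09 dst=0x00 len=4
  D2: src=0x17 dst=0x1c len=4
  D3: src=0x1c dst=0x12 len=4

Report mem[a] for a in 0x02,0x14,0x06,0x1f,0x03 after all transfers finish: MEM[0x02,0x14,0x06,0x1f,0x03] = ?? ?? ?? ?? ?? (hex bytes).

[0] 0x11->0x02 len=5 : 4a 4a c7 26 f9
[1] 0x09->0x00 len=4 : c8 32 f7 15
[2] 0x17->0x1c len=4 : 5f 6c 25 05
[3] 0x1c->0x12 len=4 : 5f 6c 25 05
query mem[0x02]=0xf7, mem[0x14]=0x25, mem[0x06]=0xf9, mem[0x1f]=0x05, mem[0x03]=0x15

MEM[0x02,0x14,0x06,0x1f,0x03] = f7 25 f9 05 15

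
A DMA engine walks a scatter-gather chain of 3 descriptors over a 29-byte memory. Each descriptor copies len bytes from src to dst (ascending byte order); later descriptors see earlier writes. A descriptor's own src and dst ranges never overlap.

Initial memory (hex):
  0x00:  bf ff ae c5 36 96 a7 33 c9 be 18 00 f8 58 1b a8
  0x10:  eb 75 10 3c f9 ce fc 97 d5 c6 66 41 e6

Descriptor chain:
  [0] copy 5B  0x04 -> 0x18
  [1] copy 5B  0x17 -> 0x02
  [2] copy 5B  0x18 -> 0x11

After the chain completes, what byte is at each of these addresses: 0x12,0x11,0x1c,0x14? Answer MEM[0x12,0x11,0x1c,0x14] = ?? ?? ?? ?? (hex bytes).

MEM[0x12,0x11,0x1c,0x14] = 96 36 c9 33

#0 dst[0x18+5] := {0x36,0x96,0xa7,0x33,0xc9}
#1 dst[0x02+5] := {0x97,0x36,0x96,0xa7,0x33}
#2 dst[0x11+5] := {0x36,0x96,0xa7,0x33,0xc9}
query mem[0x12]=0x96, mem[0x11]=0x36, mem[0x1c]=0xc9, mem[0x14]=0x33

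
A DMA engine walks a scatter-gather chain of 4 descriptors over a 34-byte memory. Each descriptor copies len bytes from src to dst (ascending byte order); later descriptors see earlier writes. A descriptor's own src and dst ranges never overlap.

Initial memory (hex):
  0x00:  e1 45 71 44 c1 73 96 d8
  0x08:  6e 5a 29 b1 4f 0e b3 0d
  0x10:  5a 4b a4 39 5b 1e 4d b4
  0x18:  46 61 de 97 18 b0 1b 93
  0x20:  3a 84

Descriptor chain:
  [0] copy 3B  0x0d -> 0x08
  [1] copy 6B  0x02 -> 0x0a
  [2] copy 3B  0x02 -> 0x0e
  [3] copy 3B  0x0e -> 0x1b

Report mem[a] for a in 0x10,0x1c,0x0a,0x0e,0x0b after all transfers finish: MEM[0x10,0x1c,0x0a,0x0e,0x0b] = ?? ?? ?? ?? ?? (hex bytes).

#0 dst[0x08+3] := {0x0e,0xb3,0x0d}
#1 dst[0x0a+6] := {0x71,0x44,0xc1,0x73,0x96,0xd8}
#2 dst[0x0e+3] := {0x71,0x44,0xc1}
#3 dst[0x1b+3] := {0x71,0x44,0xc1}
query mem[0x10]=0xc1, mem[0x1c]=0x44, mem[0x0a]=0x71, mem[0x0e]=0x71, mem[0x0b]=0x44

MEM[0x10,0x1c,0x0a,0x0e,0x0b] = c1 44 71 71 44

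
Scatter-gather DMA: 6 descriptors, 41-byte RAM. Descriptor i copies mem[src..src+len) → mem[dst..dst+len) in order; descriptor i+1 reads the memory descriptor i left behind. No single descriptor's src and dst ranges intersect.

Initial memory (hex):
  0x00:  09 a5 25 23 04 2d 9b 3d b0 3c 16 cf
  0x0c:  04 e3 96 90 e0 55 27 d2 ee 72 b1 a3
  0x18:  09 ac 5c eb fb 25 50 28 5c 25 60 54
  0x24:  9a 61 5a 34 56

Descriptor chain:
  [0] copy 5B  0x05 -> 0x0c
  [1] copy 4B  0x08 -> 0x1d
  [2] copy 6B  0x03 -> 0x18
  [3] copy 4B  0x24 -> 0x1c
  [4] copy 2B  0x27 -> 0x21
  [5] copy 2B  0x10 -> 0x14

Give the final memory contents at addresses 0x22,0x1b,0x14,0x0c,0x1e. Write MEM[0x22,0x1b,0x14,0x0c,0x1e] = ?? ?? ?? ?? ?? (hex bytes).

#0 dst[0x0c+5] := {0x2d,0x9b,0x3d,0xb0,0x3c}
#1 dst[0x1d+4] := {0xb0,0x3c,0x16,0xcf}
#2 dst[0x18+6] := {0x23,0x04,0x2d,0x9b,0x3d,0xb0}
#3 dst[0x1c+4] := {0x9a,0x61,0x5a,0x34}
#4 dst[0x21+2] := {0x34,0x56}
#5 dst[0x14+2] := {0x3c,0x55}
query mem[0x22]=0x56, mem[0x1b]=0x9b, mem[0x14]=0x3c, mem[0x0c]=0x2d, mem[0x1e]=0x5a

MEM[0x22,0x1b,0x14,0x0c,0x1e] = 56 9b 3c 2d 5a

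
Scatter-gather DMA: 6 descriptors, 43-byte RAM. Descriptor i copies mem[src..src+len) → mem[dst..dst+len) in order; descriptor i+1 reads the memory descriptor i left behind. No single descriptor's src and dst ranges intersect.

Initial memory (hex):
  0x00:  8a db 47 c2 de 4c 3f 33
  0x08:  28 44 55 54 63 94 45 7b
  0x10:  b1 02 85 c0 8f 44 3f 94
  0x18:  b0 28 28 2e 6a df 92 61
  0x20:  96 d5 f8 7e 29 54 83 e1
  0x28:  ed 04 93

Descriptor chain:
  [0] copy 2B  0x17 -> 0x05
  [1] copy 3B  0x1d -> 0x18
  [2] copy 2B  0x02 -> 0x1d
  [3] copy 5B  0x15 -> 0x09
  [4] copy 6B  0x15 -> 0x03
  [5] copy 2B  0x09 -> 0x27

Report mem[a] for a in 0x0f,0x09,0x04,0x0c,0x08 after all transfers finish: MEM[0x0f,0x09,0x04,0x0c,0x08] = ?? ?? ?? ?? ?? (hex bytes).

  after D0: wrote 2B at 0x05 = 94b0
  after D1: wrote 3B at 0x18 = df9261
  after D2: wrote 2B at 0x1d = 47c2
  after D3: wrote 5B at 0x09 = 443f94df92
  after D4: wrote 6B at 0x03 = 443f94df9261
  after D5: wrote 2B at 0x27 = 443f
query mem[0x0f]=0x7b, mem[0x09]=0x44, mem[0x04]=0x3f, mem[0x0c]=0xdf, mem[0x08]=0x61

MEM[0x0f,0x09,0x04,0x0c,0x08] = 7b 44 3f df 61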